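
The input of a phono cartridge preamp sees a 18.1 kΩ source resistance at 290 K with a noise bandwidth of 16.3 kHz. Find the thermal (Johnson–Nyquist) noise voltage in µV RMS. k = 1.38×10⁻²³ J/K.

V_n = √(4kTRB)
4kTRB = 4 × 1.38×10⁻²³ × 290 × 1.81×10⁴ × 1.63×10⁴ = 4.72×10⁻¹² V²
V_n = √(4.72×10⁻¹²) = 2.17×10⁻⁶ V = 2.17 µV

2.17 µV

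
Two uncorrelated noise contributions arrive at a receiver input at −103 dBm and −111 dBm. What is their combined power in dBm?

−102.4 dBm

Convert to linear, add, convert back:
P₁ = 5.01×10⁻¹⁴ W, P₂ = 7.94×10⁻¹⁵ W
P_tot = 5.81×10⁻¹⁴ W → 10 log₁₀(P_tot / 10⁻³) = −102.4 dBm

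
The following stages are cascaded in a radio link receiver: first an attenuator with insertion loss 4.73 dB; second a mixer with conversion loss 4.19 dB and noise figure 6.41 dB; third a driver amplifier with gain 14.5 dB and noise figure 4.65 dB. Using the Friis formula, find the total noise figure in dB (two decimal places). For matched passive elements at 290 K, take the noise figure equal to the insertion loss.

14.46 dB

Convert to linear (a loss of L dB is a gain of −L dB): F_i = 10^(NF_i/10), G_i = 10^(G_i,dB/10)
  Stage 1: F_1 = 10^(4.73/10) = 2.972, G_1 = 10^(−4.73/10) = 0.3365
  Stage 2: F_2 = 10^(6.41/10) = 4.375, G_2 = 10^(−4.19/10) = 0.3811
  Stage 3: F_3 = 10^(4.65/10) = 2.917, G_3 = 10^(14.5/10) = 28.18
Friis cascade:
  F = 2.972 + (4.375 − 1)/0.3365 + (2.917 − 1)/0.1282 = 27.95
NF = 10 log₁₀(27.95) = 14.46 dB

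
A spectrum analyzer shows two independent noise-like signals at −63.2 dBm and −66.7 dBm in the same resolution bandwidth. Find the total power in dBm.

−61.6 dBm

Convert to linear, add, convert back:
P₁ = 4.79×10⁻¹⁰ W, P₂ = 2.14×10⁻¹⁰ W
P_tot = 6.92×10⁻¹⁰ W → 10 log₁₀(P_tot / 10⁻³) = −61.6 dBm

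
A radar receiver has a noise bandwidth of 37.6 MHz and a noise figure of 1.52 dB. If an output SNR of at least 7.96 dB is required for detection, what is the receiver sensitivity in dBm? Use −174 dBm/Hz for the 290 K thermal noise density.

−88.8 dBm

Sensitivity = −174 + 10 log₁₀(B) + NF + SNR_min
= −174 + 75.75 + 1.52 + 7.96
= −88.77 dBm → −88.8 dBm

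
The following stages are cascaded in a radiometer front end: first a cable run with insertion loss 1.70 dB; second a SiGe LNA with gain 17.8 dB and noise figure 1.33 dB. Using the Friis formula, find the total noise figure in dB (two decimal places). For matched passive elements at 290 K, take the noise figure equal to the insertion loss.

3.03 dB

Convert to linear (a loss of L dB is a gain of −L dB): F_i = 10^(NF_i/10), G_i = 10^(G_i,dB/10)
  Stage 1: F_1 = 10^(1.70/10) = 1.479, G_1 = 10^(−1.70/10) = 0.6761
  Stage 2: F_2 = 10^(1.33/10) = 1.358, G_2 = 10^(17.8/10) = 60.26
Friis cascade:
  F = 1.479 + (1.358 − 1)/0.6761 = 2.009
NF = 10 log₁₀(2.009) = 3.03 dB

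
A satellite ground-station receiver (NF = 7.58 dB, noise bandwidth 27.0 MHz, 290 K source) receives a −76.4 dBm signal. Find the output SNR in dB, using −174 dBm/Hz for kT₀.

Noise floor: N = −174 + 10 log₁₀(B) + NF
10 log₁₀(2.70×10⁷) = 74.31 dB
N = −174 + 74.31 + 7.58 = −92.11 dBm
SNR = P_sig − N = −76.4 − (−92.11) = 15.71 dB → 15.7 dB

15.7 dB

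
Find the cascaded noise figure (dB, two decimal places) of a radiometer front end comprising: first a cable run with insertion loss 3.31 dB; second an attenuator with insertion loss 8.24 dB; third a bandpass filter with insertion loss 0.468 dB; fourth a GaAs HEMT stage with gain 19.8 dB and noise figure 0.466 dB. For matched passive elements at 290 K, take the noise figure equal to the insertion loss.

12.48 dB

Convert to linear (a loss of L dB is a gain of −L dB): F_i = 10^(NF_i/10), G_i = 10^(G_i,dB/10)
  Stage 1: F_1 = 10^(3.31/10) = 2.143, G_1 = 10^(−3.31/10) = 0.4667
  Stage 2: F_2 = 10^(8.24/10) = 6.668, G_2 = 10^(−8.24/10) = 0.1500
  Stage 3: F_3 = 10^(0.468/10) = 1.114, G_3 = 10^(−0.468/10) = 0.8978
  Stage 4: F_4 = 10^(0.466/10) = 1.113, G_4 = 10^(19.8/10) = 95.50
Friis cascade:
  F = 2.143 + (6.668 − 1)/0.4667 + (1.114 − 1)/0.06998 + (1.113 − 1)/0.06283 = 17.72
NF = 10 log₁₀(17.72) = 12.48 dB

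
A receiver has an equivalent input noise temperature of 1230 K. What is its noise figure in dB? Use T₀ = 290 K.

F = 1 + T_e/T₀ = 1 + 1230/290 = 5.24138
NF = 10 log₁₀(5.24138) = 7.19 dB

7.19 dB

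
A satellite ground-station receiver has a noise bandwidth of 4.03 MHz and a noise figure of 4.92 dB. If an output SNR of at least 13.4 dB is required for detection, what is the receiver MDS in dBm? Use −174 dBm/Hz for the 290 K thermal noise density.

Sensitivity = −174 + 10 log₁₀(B) + NF + SNR_min
= −174 + 66.05 + 4.92 + 13.4
= −89.63 dBm → −89.6 dBm

−89.6 dBm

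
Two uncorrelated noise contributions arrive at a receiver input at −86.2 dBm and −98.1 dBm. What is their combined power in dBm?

−85.9 dBm

Convert to linear, add, convert back:
P₁ = 2.40×10⁻¹² W, P₂ = 1.55×10⁻¹³ W
P_tot = 2.55×10⁻¹² W → 10 log₁₀(P_tot / 10⁻³) = −85.9 dBm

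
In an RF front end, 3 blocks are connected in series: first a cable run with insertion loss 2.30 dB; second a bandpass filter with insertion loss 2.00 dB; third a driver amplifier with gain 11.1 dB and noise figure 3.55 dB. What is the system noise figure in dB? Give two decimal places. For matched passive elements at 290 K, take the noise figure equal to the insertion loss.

7.85 dB

Convert to linear (a loss of L dB is a gain of −L dB): F_i = 10^(NF_i/10), G_i = 10^(G_i,dB/10)
  Stage 1: F_1 = 10^(2.30/10) = 1.698, G_1 = 10^(−2.30/10) = 0.5888
  Stage 2: F_2 = 10^(2.00/10) = 1.585, G_2 = 10^(−2.00/10) = 0.6310
  Stage 3: F_3 = 10^(3.55/10) = 2.265, G_3 = 10^(11.1/10) = 12.88
Friis cascade:
  F = 1.698 + (1.585 − 1)/0.5888 + (2.265 − 1)/0.3715 = 6.095
NF = 10 log₁₀(6.095) = 7.85 dB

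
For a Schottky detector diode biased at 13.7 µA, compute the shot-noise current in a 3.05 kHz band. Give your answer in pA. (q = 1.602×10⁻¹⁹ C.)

I_n = √(2qI·B)
2qI·B = 2 × 1.602×10⁻¹⁹ × 1.37×10⁻⁵ × 3.05×10³ = 1.34×10⁻²⁰ A²
I_n = √(1.34×10⁻²⁰) = 1.16×10⁻¹⁰ A = 116 pA

116 pA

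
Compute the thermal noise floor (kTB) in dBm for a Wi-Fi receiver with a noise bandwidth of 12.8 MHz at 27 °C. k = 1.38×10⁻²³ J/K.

T = 27 °C + 273.15 = 300.15 K
P_n = kTB = 1.38×10⁻²³ × 300.15 × 1.28×10⁷ = 5.30×10⁻¹⁴ W
In dBm: 10 log₁₀(5.30×10⁻¹⁴ / 10⁻³) = −102.8 dBm

−102.8 dBm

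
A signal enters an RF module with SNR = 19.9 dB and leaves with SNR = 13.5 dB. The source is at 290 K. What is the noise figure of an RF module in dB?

NF (dB) = SNR_in(dB) − SNR_out(dB) when the source is at T₀
NF = 19.9 − 13.5 = 6.4 dB

6.4 dB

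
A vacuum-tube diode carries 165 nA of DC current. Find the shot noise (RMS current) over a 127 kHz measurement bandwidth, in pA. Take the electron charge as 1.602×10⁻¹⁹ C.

81.9 pA

I_n = √(2qI·B)
2qI·B = 2 × 1.602×10⁻¹⁹ × 1.65×10⁻⁷ × 1.27×10⁵ = 6.71×10⁻²¹ A²
I_n = √(6.71×10⁻²¹) = 8.19×10⁻¹¹ A = 81.9 pA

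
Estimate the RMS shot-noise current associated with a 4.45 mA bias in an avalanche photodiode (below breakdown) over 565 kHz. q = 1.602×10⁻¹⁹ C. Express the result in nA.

28.4 nA

I_n = √(2qI·B)
2qI·B = 2 × 1.602×10⁻¹⁹ × 4.45×10⁻³ × 5.65×10⁵ = 8.06×10⁻¹⁶ A²
I_n = √(8.06×10⁻¹⁶) = 2.84×10⁻⁸ A = 28.4 nA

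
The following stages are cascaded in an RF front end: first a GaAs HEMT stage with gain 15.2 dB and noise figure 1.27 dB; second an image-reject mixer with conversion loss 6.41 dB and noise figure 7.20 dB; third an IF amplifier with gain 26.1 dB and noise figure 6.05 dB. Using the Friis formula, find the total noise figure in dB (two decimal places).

Convert to linear (a loss of L dB is a gain of −L dB): F_i = 10^(NF_i/10), G_i = 10^(G_i,dB/10)
  Stage 1: F_1 = 10^(1.27/10) = 1.340, G_1 = 10^(15.2/10) = 33.11
  Stage 2: F_2 = 10^(7.20/10) = 5.248, G_2 = 10^(−6.41/10) = 0.2286
  Stage 3: F_3 = 10^(6.05/10) = 4.027, G_3 = 10^(26.1/10) = 407.4
Friis cascade:
  F = 1.340 + (5.248 − 1)/33.11 + (4.027 − 1)/7.568 = 1.868
NF = 10 log₁₀(1.868) = 2.71 dB

2.71 dB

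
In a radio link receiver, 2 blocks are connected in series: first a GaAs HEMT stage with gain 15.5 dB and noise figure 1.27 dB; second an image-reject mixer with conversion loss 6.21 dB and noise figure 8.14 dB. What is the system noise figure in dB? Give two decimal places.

Convert to linear (a loss of L dB is a gain of −L dB): F_i = 10^(NF_i/10), G_i = 10^(G_i,dB/10)
  Stage 1: F_1 = 10^(1.27/10) = 1.340, G_1 = 10^(15.5/10) = 35.48
  Stage 2: F_2 = 10^(8.14/10) = 6.516, G_2 = 10^(−6.21/10) = 0.2393
Friis cascade:
  F = 1.340 + (6.516 − 1)/35.48 = 1.495
NF = 10 log₁₀(1.495) = 1.75 dB

1.75 dB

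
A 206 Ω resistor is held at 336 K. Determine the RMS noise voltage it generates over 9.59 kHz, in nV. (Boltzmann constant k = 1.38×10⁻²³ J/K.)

V_n = √(4kTRB)
4kTRB = 4 × 1.38×10⁻²³ × 336 × 2.06×10² × 9.59×10³ = 3.66×10⁻¹⁴ V²
V_n = √(3.66×10⁻¹⁴) = 1.91×10⁻⁷ V = 191 nV

191 nV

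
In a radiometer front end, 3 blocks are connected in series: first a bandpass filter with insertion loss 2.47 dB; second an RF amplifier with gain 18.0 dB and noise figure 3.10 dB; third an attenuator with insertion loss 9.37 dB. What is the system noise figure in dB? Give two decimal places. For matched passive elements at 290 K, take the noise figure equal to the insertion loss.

5.82 dB

Convert to linear (a loss of L dB is a gain of −L dB): F_i = 10^(NF_i/10), G_i = 10^(G_i,dB/10)
  Stage 1: F_1 = 10^(2.47/10) = 1.766, G_1 = 10^(−2.47/10) = 0.5662
  Stage 2: F_2 = 10^(3.10/10) = 2.042, G_2 = 10^(18.0/10) = 63.10
  Stage 3: F_3 = 10^(9.37/10) = 8.650, G_3 = 10^(−9.37/10) = 0.1156
Friis cascade:
  F = 1.766 + (2.042 − 1)/0.5662 + (8.650 − 1)/35.73 = 3.820
NF = 10 log₁₀(3.820) = 5.82 dB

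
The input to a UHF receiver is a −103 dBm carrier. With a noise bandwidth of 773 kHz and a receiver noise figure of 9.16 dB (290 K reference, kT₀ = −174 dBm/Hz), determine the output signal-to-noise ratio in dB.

3.0 dB

Noise floor: N = −174 + 10 log₁₀(B) + NF
10 log₁₀(7.73×10⁵) = 58.88 dB
N = −174 + 58.88 + 9.16 = −105.96 dBm
SNR = P_sig − N = −103 − (−105.96) = 2.96 dB → 3.0 dB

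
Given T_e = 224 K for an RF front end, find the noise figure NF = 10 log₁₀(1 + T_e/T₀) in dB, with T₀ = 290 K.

2.49 dB

F = 1 + T_e/T₀ = 1 + 224/290 = 1.77241
NF = 10 log₁₀(1.77241) = 2.49 dB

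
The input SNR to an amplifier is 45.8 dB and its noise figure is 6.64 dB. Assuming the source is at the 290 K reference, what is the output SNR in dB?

39.16 dB

By definition F = SNR_in/SNR_out, so in dB: SNR_out = SNR_in − NF
SNR_out = 45.8 − 6.64 = 39.16 dB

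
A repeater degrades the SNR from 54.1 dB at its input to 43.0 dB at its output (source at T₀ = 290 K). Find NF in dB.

11.1 dB

NF (dB) = SNR_in(dB) − SNR_out(dB) when the source is at T₀
NF = 54.1 − 43.0 = 11.1 dB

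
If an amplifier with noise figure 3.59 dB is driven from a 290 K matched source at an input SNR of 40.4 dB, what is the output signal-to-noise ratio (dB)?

36.81 dB

By definition F = SNR_in/SNR_out, so in dB: SNR_out = SNR_in − NF
SNR_out = 40.4 − 3.59 = 36.81 dB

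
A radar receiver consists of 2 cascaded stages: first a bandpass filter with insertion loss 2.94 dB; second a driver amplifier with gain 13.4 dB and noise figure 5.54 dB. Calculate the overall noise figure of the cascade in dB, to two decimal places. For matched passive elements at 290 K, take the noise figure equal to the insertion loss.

Convert to linear (a loss of L dB is a gain of −L dB): F_i = 10^(NF_i/10), G_i = 10^(G_i,dB/10)
  Stage 1: F_1 = 10^(2.94/10) = 1.968, G_1 = 10^(−2.94/10) = 0.5082
  Stage 2: F_2 = 10^(5.54/10) = 3.581, G_2 = 10^(13.4/10) = 21.88
Friis cascade:
  F = 1.968 + (3.581 − 1)/0.5082 = 7.047
NF = 10 log₁₀(7.047) = 8.48 dB

8.48 dB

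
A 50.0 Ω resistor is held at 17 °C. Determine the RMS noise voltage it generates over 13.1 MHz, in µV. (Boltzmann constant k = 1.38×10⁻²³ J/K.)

T = 17 °C + 273.15 = 290.15 K
V_n = √(4kTRB)
4kTRB = 4 × 1.38×10⁻²³ × 290.15 × 5.00×10¹ × 1.31×10⁷ = 1.05×10⁻¹¹ V²
V_n = √(1.05×10⁻¹¹) = 3.24×10⁻⁶ V = 3.24 µV

3.24 µV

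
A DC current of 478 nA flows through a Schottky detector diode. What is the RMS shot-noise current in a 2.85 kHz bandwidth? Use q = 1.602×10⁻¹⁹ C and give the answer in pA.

I_n = √(2qI·B)
2qI·B = 2 × 1.602×10⁻¹⁹ × 4.78×10⁻⁷ × 2.85×10³ = 4.36×10⁻²² A²
I_n = √(4.36×10⁻²²) = 2.09×10⁻¹¹ A = 20.9 pA

20.9 pA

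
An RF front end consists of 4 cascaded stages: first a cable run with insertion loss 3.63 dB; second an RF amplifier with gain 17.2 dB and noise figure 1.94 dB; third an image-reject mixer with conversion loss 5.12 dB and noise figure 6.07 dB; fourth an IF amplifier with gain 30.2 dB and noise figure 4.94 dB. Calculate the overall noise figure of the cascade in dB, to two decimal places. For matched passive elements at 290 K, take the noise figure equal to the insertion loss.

6.07 dB

Convert to linear (a loss of L dB is a gain of −L dB): F_i = 10^(NF_i/10), G_i = 10^(G_i,dB/10)
  Stage 1: F_1 = 10^(3.63/10) = 2.307, G_1 = 10^(−3.63/10) = 0.4335
  Stage 2: F_2 = 10^(1.94/10) = 1.563, G_2 = 10^(17.2/10) = 52.48
  Stage 3: F_3 = 10^(6.07/10) = 4.046, G_3 = 10^(−5.12/10) = 0.3076
  Stage 4: F_4 = 10^(4.94/10) = 3.119, G_4 = 10^(30.2/10) = 1047
Friis cascade:
  F = 2.307 + (1.563 − 1)/0.4335 + (4.046 − 1)/22.75 + (3.119 − 1)/6.998 = 4.042
NF = 10 log₁₀(4.042) = 6.07 dB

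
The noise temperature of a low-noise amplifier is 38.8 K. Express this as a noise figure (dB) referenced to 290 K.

F = 1 + T_e/T₀ = 1 + 38.8/290 = 1.13379
NF = 10 log₁₀(1.13379) = 0.545 dB

0.545 dB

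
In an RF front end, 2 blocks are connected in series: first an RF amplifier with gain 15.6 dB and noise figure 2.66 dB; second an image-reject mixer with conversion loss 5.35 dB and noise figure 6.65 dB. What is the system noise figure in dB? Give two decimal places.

Convert to linear (a loss of L dB is a gain of −L dB): F_i = 10^(NF_i/10), G_i = 10^(G_i,dB/10)
  Stage 1: F_1 = 10^(2.66/10) = 1.845, G_1 = 10^(15.6/10) = 36.31
  Stage 2: F_2 = 10^(6.65/10) = 4.624, G_2 = 10^(−5.35/10) = 0.2917
Friis cascade:
  F = 1.845 + (4.624 − 1)/36.31 = 1.945
NF = 10 log₁₀(1.945) = 2.89 dB

2.89 dB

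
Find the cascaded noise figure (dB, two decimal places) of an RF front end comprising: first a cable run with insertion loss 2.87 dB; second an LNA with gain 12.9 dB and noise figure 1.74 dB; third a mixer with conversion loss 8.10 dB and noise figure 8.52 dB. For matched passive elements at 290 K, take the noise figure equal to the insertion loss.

5.44 dB

Convert to linear (a loss of L dB is a gain of −L dB): F_i = 10^(NF_i/10), G_i = 10^(G_i,dB/10)
  Stage 1: F_1 = 10^(2.87/10) = 1.936, G_1 = 10^(−2.87/10) = 0.5164
  Stage 2: F_2 = 10^(1.74/10) = 1.493, G_2 = 10^(12.9/10) = 19.50
  Stage 3: F_3 = 10^(8.52/10) = 7.112, G_3 = 10^(−8.10/10) = 0.1549
Friis cascade:
  F = 1.936 + (1.493 − 1)/0.5164 + (7.112 − 1)/10.07 = 3.498
NF = 10 log₁₀(3.498) = 5.44 dB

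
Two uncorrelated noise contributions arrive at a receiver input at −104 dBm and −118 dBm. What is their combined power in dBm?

Convert to linear, add, convert back:
P₁ = 3.98×10⁻¹⁴ W, P₂ = 1.58×10⁻¹⁵ W
P_tot = 4.14×10⁻¹⁴ W → 10 log₁₀(P_tot / 10⁻³) = −103.8 dBm

−103.8 dBm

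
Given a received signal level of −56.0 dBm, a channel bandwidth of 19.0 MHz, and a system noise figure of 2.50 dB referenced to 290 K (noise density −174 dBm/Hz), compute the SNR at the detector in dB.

Noise floor: N = −174 + 10 log₁₀(B) + NF
10 log₁₀(1.90×10⁷) = 72.79 dB
N = −174 + 72.79 + 2.50 = −98.71 dBm
SNR = P_sig − N = −56.0 − (−98.71) = 42.71 dB → 42.7 dB

42.7 dB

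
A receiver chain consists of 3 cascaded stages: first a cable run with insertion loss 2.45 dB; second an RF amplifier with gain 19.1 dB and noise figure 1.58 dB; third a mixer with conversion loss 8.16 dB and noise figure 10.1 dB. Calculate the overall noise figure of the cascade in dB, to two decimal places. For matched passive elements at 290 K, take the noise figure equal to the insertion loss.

4.36 dB

Convert to linear (a loss of L dB is a gain of −L dB): F_i = 10^(NF_i/10), G_i = 10^(G_i,dB/10)
  Stage 1: F_1 = 10^(2.45/10) = 1.758, G_1 = 10^(−2.45/10) = 0.5689
  Stage 2: F_2 = 10^(1.58/10) = 1.439, G_2 = 10^(19.1/10) = 81.28
  Stage 3: F_3 = 10^(10.1/10) = 10.23, G_3 = 10^(−8.16/10) = 0.1528
Friis cascade:
  F = 1.758 + (1.439 − 1)/0.5689 + (10.23 − 1)/46.24 = 2.729
NF = 10 log₁₀(2.729) = 4.36 dB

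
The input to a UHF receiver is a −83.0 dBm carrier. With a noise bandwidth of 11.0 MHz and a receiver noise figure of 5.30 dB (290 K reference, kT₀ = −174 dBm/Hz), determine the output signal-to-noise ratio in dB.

Noise floor: N = −174 + 10 log₁₀(B) + NF
10 log₁₀(1.10×10⁷) = 70.41 dB
N = −174 + 70.41 + 5.30 = −98.29 dBm
SNR = P_sig − N = −83.0 − (−98.29) = 15.29 dB → 15.3 dB

15.3 dB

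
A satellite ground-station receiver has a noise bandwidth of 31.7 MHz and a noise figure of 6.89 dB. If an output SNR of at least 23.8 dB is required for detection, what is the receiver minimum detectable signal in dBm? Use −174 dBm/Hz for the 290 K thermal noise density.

−68.3 dBm

Sensitivity = −174 + 10 log₁₀(B) + NF + SNR_min
= −174 + 75.01 + 6.89 + 23.8
= −68.30 dBm → −68.3 dBm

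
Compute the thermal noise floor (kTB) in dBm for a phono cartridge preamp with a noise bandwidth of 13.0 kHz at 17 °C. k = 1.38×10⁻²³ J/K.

T = 17 °C + 273.15 = 290.15 K
P_n = kTB = 1.38×10⁻²³ × 290.15 × 1.30×10⁴ = 5.21×10⁻¹⁷ W
In dBm: 10 log₁₀(5.21×10⁻¹⁷ / 10⁻³) = −132.8 dBm

−132.8 dBm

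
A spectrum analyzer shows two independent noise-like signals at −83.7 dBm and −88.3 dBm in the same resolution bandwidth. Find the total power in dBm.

Convert to linear, add, convert back:
P₁ = 4.27×10⁻¹² W, P₂ = 1.48×10⁻¹² W
P_tot = 5.74×10⁻¹² W → 10 log₁₀(P_tot / 10⁻³) = −82.4 dBm

−82.4 dBm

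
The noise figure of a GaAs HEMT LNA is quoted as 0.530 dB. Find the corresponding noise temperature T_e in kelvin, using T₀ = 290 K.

F = 10^(0.530/10) = 1.1298
T_e = (F − 1)·T₀ = (1.1298 − 1) × 290 = 37.6 K

37.6 K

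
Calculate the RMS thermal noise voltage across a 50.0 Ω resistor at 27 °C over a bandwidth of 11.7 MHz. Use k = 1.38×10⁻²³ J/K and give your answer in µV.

T = 27 °C + 273.15 = 300.15 K
V_n = √(4kTRB)
4kTRB = 4 × 1.38×10⁻²³ × 300.15 × 5.00×10¹ × 1.17×10⁷ = 9.69×10⁻¹² V²
V_n = √(9.69×10⁻¹²) = 3.11×10⁻⁶ V = 3.11 µV

3.11 µV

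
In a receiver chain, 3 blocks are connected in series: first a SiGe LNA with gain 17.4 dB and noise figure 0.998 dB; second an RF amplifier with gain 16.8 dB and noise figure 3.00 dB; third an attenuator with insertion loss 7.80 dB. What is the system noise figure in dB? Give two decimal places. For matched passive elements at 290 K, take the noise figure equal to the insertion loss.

Convert to linear (a loss of L dB is a gain of −L dB): F_i = 10^(NF_i/10), G_i = 10^(G_i,dB/10)
  Stage 1: F_1 = 10^(0.998/10) = 1.258, G_1 = 10^(17.4/10) = 54.95
  Stage 2: F_2 = 10^(3.00/10) = 1.995, G_2 = 10^(16.8/10) = 47.86
  Stage 3: F_3 = 10^(7.80/10) = 6.026, G_3 = 10^(−7.80/10) = 0.1660
Friis cascade:
  F = 1.258 + (1.995 − 1)/54.95 + (6.026 − 1)/2630 = 1.278
NF = 10 log₁₀(1.278) = 1.07 dB

1.07 dB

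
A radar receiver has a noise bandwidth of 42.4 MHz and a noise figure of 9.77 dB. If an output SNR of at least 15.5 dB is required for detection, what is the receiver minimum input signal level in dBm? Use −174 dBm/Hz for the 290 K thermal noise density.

Sensitivity = −174 + 10 log₁₀(B) + NF + SNR_min
= −174 + 76.27 + 9.77 + 15.5
= −72.46 dBm → −72.5 dBm

−72.5 dBm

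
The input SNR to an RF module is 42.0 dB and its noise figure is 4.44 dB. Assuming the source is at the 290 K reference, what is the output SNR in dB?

By definition F = SNR_in/SNR_out, so in dB: SNR_out = SNR_in − NF
SNR_out = 42.0 − 4.44 = 37.56 dB

37.56 dB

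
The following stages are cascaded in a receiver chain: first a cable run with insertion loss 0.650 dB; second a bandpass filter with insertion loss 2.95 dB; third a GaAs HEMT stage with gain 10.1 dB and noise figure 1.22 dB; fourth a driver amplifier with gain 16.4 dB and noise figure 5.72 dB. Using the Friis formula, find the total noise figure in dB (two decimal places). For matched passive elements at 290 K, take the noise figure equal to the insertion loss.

5.62 dB

Convert to linear (a loss of L dB is a gain of −L dB): F_i = 10^(NF_i/10), G_i = 10^(G_i,dB/10)
  Stage 1: F_1 = 10^(0.650/10) = 1.161, G_1 = 10^(−0.650/10) = 0.8610
  Stage 2: F_2 = 10^(2.95/10) = 1.972, G_2 = 10^(−2.95/10) = 0.5070
  Stage 3: F_3 = 10^(1.22/10) = 1.324, G_3 = 10^(10.1/10) = 10.23
  Stage 4: F_4 = 10^(5.72/10) = 3.733, G_4 = 10^(16.4/10) = 43.65
Friis cascade:
  F = 1.161 + (1.972 − 1)/0.8610 + (1.324 − 1)/0.4365 + (3.733 − 1)/4.467 = 3.646
NF = 10 log₁₀(3.646) = 5.62 dB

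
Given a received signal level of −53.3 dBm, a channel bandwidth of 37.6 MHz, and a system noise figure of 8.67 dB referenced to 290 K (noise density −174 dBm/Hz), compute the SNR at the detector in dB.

36.3 dB

Noise floor: N = −174 + 10 log₁₀(B) + NF
10 log₁₀(3.76×10⁷) = 75.75 dB
N = −174 + 75.75 + 8.67 = −89.58 dBm
SNR = P_sig − N = −53.3 − (−89.58) = 36.28 dB → 36.3 dB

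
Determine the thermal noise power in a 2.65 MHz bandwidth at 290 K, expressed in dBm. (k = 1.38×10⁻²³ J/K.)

−109.7 dBm

P_n = kTB = 1.38×10⁻²³ × 290 × 2.65×10⁶ = 1.06×10⁻¹⁴ W
In dBm: 10 log₁₀(1.06×10⁻¹⁴ / 10⁻³) = −109.7 dBm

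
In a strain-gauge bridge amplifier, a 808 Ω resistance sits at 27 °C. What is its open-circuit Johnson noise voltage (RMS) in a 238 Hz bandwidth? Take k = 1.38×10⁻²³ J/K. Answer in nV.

T = 27 °C + 273.15 = 300.15 K
V_n = √(4kTRB)
4kTRB = 4 × 1.38×10⁻²³ × 300.15 × 8.08×10² × 2.38×10² = 3.19×10⁻¹⁵ V²
V_n = √(3.19×10⁻¹⁵) = 5.64×10⁻⁸ V = 56.4 nV

56.4 nV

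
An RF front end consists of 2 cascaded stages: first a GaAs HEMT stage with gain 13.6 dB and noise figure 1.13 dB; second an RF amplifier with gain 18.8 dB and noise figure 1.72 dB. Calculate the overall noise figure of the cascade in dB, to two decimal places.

1.20 dB

Convert to linear (a loss of L dB is a gain of −L dB): F_i = 10^(NF_i/10), G_i = 10^(G_i,dB/10)
  Stage 1: F_1 = 10^(1.13/10) = 1.297, G_1 = 10^(13.6/10) = 22.91
  Stage 2: F_2 = 10^(1.72/10) = 1.486, G_2 = 10^(18.8/10) = 75.86
Friis cascade:
  F = 1.297 + (1.486 − 1)/22.91 = 1.318
NF = 10 log₁₀(1.318) = 1.20 dB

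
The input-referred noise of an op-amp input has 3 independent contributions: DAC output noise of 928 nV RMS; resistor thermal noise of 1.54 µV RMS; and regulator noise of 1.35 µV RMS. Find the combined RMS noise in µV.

Uncorrelated sources add in power (mean-square): V_tot = √(ΣV_i²)
V_tot = √[(9.28×10⁻⁷)² + (1.54×10⁻⁶)² + (1.35×10⁻⁶)²] = 2.25×10⁻⁶ V = 2.25 µV

2.25 µV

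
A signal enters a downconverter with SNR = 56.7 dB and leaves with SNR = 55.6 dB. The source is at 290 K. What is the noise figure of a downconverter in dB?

1.1 dB

NF (dB) = SNR_in(dB) − SNR_out(dB) when the source is at T₀
NF = 56.7 − 55.6 = 1.1 dB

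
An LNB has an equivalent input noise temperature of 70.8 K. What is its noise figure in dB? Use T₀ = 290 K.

0.949 dB

F = 1 + T_e/T₀ = 1 + 70.8/290 = 1.24414
NF = 10 log₁₀(1.24414) = 0.949 dB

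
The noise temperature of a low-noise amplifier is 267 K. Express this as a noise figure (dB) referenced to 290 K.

F = 1 + T_e/T₀ = 1 + 267/290 = 1.92069
NF = 10 log₁₀(1.92069) = 2.83 dB

2.83 dB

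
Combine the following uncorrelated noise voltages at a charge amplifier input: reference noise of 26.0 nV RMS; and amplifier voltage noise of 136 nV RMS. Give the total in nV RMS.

Uncorrelated sources add in power (mean-square): V_tot = √(ΣV_i²)
V_tot = √[(2.60×10⁻⁸)² + (1.36×10⁻⁷)²] = 1.38×10⁻⁷ V = 138 nV

138 nV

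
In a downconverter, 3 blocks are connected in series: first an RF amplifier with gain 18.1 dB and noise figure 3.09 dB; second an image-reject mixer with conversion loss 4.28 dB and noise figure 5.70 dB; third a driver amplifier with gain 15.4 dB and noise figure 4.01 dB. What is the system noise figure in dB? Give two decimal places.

Convert to linear (a loss of L dB is a gain of −L dB): F_i = 10^(NF_i/10), G_i = 10^(G_i,dB/10)
  Stage 1: F_1 = 10^(3.09/10) = 2.037, G_1 = 10^(18.1/10) = 64.57
  Stage 2: F_2 = 10^(5.70/10) = 3.715, G_2 = 10^(−4.28/10) = 0.3733
  Stage 3: F_3 = 10^(4.01/10) = 2.518, G_3 = 10^(15.4/10) = 34.67
Friis cascade:
  F = 2.037 + (3.715 − 1)/64.57 + (2.518 − 1)/24.10 = 2.142
NF = 10 log₁₀(2.142) = 3.31 dB

3.31 dB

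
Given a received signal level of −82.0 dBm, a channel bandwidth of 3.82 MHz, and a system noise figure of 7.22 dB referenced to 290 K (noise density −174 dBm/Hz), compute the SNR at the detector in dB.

Noise floor: N = −174 + 10 log₁₀(B) + NF
10 log₁₀(3.82×10⁶) = 65.82 dB
N = −174 + 65.82 + 7.22 = −100.96 dBm
SNR = P_sig − N = −82.0 − (−100.96) = 18.96 dB → 19.0 dB

19.0 dB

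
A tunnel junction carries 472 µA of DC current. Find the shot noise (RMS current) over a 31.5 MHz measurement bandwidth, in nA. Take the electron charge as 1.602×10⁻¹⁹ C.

I_n = √(2qI·B)
2qI·B = 2 × 1.602×10⁻¹⁹ × 4.72×10⁻⁴ × 3.15×10⁷ = 4.76×10⁻¹⁵ A²
I_n = √(4.76×10⁻¹⁵) = 6.90×10⁻⁸ A = 69.0 nA

69.0 nA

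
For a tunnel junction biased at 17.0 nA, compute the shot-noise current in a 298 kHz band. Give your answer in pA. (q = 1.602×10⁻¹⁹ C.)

I_n = √(2qI·B)
2qI·B = 2 × 1.602×10⁻¹⁹ × 1.70×10⁻⁸ × 2.98×10⁵ = 1.62×10⁻²¹ A²
I_n = √(1.62×10⁻²¹) = 4.03×10⁻¹¹ A = 40.3 pA

40.3 pA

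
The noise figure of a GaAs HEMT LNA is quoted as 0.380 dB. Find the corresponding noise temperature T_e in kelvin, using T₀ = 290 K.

26.5 K

F = 10^(0.380/10) = 1.09144
T_e = (F − 1)·T₀ = (1.09144 − 1) × 290 = 26.5 K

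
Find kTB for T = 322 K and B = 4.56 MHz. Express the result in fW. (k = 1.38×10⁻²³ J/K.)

20.3 fW

P_n = kTB = 1.38×10⁻²³ × 322 × 4.56×10⁶ = 2.03×10⁻¹⁴ W = 20.3 fW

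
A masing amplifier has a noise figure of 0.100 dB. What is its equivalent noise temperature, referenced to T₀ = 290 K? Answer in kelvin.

F = 10^(0.100/10) = 1.02329
T_e = (F − 1)·T₀ = (1.02329 − 1) × 290 = 6.75 K

6.75 K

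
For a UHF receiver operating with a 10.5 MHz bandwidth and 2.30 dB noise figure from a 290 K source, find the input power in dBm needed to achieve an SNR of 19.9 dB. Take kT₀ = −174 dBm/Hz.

−81.6 dBm

Sensitivity = −174 + 10 log₁₀(B) + NF + SNR_min
= −174 + 70.21 + 2.30 + 19.9
= −81.59 dBm → −81.6 dBm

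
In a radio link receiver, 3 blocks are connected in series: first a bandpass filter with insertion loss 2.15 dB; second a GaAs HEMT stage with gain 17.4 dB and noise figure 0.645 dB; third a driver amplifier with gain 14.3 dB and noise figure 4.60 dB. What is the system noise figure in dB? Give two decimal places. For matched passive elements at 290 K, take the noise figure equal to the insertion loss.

2.92 dB

Convert to linear (a loss of L dB is a gain of −L dB): F_i = 10^(NF_i/10), G_i = 10^(G_i,dB/10)
  Stage 1: F_1 = 10^(2.15/10) = 1.641, G_1 = 10^(−2.15/10) = 0.6095
  Stage 2: F_2 = 10^(0.645/10) = 1.160, G_2 = 10^(17.4/10) = 54.95
  Stage 3: F_3 = 10^(4.60/10) = 2.884, G_3 = 10^(14.3/10) = 26.92
Friis cascade:
  F = 1.641 + (1.160 − 1)/0.6095 + (2.884 − 1)/33.50 = 1.960
NF = 10 log₁₀(1.960) = 2.92 dB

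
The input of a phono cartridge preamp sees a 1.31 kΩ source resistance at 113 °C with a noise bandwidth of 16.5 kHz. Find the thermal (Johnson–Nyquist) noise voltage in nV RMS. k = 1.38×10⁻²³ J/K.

T = 113 °C + 273.15 = 386.15 K
V_n = √(4kTRB)
4kTRB = 4 × 1.38×10⁻²³ × 386.15 × 1.31×10³ × 1.65×10⁴ = 4.61×10⁻¹³ V²
V_n = √(4.61×10⁻¹³) = 6.79×10⁻⁷ V = 679 nV

679 nV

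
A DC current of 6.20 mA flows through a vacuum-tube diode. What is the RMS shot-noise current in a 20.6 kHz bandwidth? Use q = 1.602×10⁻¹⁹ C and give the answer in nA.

I_n = √(2qI·B)
2qI·B = 2 × 1.602×10⁻¹⁹ × 6.20×10⁻³ × 2.06×10⁴ = 4.09×10⁻¹⁷ A²
I_n = √(4.09×10⁻¹⁷) = 6.40×10⁻⁹ A = 6.40 nA

6.40 nA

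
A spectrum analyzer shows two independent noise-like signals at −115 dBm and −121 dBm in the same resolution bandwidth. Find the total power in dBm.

−114.0 dBm

Convert to linear, add, convert back:
P₁ = 3.16×10⁻¹⁵ W, P₂ = 7.94×10⁻¹⁶ W
P_tot = 3.96×10⁻¹⁵ W → 10 log₁₀(P_tot / 10⁻³) = −114.0 dBm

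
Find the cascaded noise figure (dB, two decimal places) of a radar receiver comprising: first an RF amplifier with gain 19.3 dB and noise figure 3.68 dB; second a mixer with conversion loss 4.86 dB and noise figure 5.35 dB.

Convert to linear (a loss of L dB is a gain of −L dB): F_i = 10^(NF_i/10), G_i = 10^(G_i,dB/10)
  Stage 1: F_1 = 10^(3.68/10) = 2.333, G_1 = 10^(19.3/10) = 85.11
  Stage 2: F_2 = 10^(5.35/10) = 3.428, G_2 = 10^(−4.86/10) = 0.3266
Friis cascade:
  F = 2.333 + (3.428 − 1)/85.11 = 2.362
NF = 10 log₁₀(2.362) = 3.73 dB

3.73 dB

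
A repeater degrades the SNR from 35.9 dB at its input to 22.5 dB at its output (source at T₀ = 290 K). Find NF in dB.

13.4 dB

NF (dB) = SNR_in(dB) − SNR_out(dB) when the source is at T₀
NF = 35.9 − 22.5 = 13.4 dB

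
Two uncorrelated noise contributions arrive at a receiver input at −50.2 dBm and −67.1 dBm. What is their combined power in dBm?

−50.1 dBm

Convert to linear, add, convert back:
P₁ = 9.55×10⁻⁹ W, P₂ = 1.95×10⁻¹⁰ W
P_tot = 9.74×10⁻⁹ W → 10 log₁₀(P_tot / 10⁻³) = −50.1 dBm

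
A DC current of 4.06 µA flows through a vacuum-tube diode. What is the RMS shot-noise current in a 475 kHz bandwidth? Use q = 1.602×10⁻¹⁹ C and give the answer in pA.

I_n = √(2qI·B)
2qI·B = 2 × 1.602×10⁻¹⁹ × 4.06×10⁻⁶ × 4.75×10⁵ = 6.18×10⁻¹⁹ A²
I_n = √(6.18×10⁻¹⁹) = 7.86×10⁻¹⁰ A = 786 pA

786 pA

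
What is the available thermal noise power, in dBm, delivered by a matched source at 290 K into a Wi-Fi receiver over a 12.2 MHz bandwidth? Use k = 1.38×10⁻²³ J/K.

−103.1 dBm

P_n = kTB = 1.38×10⁻²³ × 290 × 1.22×10⁷ = 4.88×10⁻¹⁴ W
In dBm: 10 log₁₀(4.88×10⁻¹⁴ / 10⁻³) = −103.1 dBm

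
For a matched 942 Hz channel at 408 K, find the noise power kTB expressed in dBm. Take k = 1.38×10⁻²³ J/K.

P_n = kTB = 1.38×10⁻²³ × 408 × 9.42×10² = 5.30×10⁻¹⁸ W
In dBm: 10 log₁₀(5.30×10⁻¹⁸ / 10⁻³) = −142.8 dBm

−142.8 dBm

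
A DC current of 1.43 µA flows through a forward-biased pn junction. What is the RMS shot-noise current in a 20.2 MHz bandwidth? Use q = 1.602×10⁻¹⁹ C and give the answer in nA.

3.04 nA

I_n = √(2qI·B)
2qI·B = 2 × 1.602×10⁻¹⁹ × 1.43×10⁻⁶ × 2.02×10⁷ = 9.26×10⁻¹⁸ A²
I_n = √(9.26×10⁻¹⁸) = 3.04×10⁻⁹ A = 3.04 nA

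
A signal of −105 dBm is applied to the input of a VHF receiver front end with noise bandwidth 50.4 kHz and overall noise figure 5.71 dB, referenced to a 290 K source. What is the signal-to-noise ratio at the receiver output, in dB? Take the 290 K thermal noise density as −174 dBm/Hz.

16.3 dB

Noise floor: N = −174 + 10 log₁₀(B) + NF
10 log₁₀(5.04×10⁴) = 47.02 dB
N = −174 + 47.02 + 5.71 = −121.27 dBm
SNR = P_sig − N = −105 − (−121.27) = 16.27 dB → 16.3 dB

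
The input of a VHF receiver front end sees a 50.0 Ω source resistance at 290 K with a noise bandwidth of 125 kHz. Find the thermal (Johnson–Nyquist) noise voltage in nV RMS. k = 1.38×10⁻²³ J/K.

316 nV

V_n = √(4kTRB)
4kTRB = 4 × 1.38×10⁻²³ × 290 × 5.00×10¹ × 1.25×10⁵ = 1.00×10⁻¹³ V²
V_n = √(1.00×10⁻¹³) = 3.16×10⁻⁷ V = 316 nV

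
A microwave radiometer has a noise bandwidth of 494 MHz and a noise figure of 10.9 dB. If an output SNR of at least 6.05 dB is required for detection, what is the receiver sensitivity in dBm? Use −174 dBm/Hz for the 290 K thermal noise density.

−70.1 dBm

Sensitivity = −174 + 10 log₁₀(B) + NF + SNR_min
= −174 + 86.94 + 10.9 + 6.05
= −70.11 dBm → −70.1 dBm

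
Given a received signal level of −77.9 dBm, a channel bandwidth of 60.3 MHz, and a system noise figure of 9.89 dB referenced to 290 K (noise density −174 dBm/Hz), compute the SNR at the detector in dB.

8.4 dB

Noise floor: N = −174 + 10 log₁₀(B) + NF
10 log₁₀(6.03×10⁷) = 77.8 dB
N = −174 + 77.8 + 9.89 = −86.31 dBm
SNR = P_sig − N = −77.9 − (−86.31) = 8.41 dB → 8.4 dB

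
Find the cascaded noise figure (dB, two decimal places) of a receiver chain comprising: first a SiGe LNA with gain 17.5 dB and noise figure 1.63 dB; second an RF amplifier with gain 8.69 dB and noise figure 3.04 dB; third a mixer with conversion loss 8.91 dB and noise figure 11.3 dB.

1.77 dB

Convert to linear (a loss of L dB is a gain of −L dB): F_i = 10^(NF_i/10), G_i = 10^(G_i,dB/10)
  Stage 1: F_1 = 10^(1.63/10) = 1.455, G_1 = 10^(17.5/10) = 56.23
  Stage 2: F_2 = 10^(3.04/10) = 2.014, G_2 = 10^(8.69/10) = 7.396
  Stage 3: F_3 = 10^(11.3/10) = 13.49, G_3 = 10^(−8.91/10) = 0.1285
Friis cascade:
  F = 1.455 + (2.014 − 1)/56.23 + (13.49 − 1)/415.9 = 1.504
NF = 10 log₁₀(1.504) = 1.77 dB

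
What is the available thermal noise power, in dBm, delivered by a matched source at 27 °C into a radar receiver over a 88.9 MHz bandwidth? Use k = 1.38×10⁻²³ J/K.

−94.3 dBm

T = 27 °C + 273.15 = 300.15 K
P_n = kTB = 1.38×10⁻²³ × 300.15 × 8.89×10⁷ = 3.68×10⁻¹³ W
In dBm: 10 log₁₀(3.68×10⁻¹³ / 10⁻³) = −94.3 dBm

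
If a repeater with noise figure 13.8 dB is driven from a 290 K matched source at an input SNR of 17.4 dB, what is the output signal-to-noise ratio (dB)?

By definition F = SNR_in/SNR_out, so in dB: SNR_out = SNR_in − NF
SNR_out = 17.4 − 13.8 = 3.6 dB

3.6 dB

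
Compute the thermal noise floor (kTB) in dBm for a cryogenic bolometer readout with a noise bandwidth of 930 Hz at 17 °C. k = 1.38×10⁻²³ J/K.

T = 17 °C + 273.15 = 290.15 K
P_n = kTB = 1.38×10⁻²³ × 290.15 × 9.30×10² = 3.72×10⁻¹⁸ W
In dBm: 10 log₁₀(3.72×10⁻¹⁸ / 10⁻³) = −144.3 dBm

−144.3 dBm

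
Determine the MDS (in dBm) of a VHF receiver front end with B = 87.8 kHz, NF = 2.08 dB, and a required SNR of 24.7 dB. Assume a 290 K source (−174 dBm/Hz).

Sensitivity = −174 + 10 log₁₀(B) + NF + SNR_min
= −174 + 49.43 + 2.08 + 24.7
= −97.79 dBm → −97.8 dBm

−97.8 dBm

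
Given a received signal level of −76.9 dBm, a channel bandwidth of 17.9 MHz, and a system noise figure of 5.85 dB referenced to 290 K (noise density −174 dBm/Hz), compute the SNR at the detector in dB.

Noise floor: N = −174 + 10 log₁₀(B) + NF
10 log₁₀(1.79×10⁷) = 72.53 dB
N = −174 + 72.53 + 5.85 = −95.62 dBm
SNR = P_sig − N = −76.9 − (−95.62) = 18.72 dB → 18.7 dB

18.7 dB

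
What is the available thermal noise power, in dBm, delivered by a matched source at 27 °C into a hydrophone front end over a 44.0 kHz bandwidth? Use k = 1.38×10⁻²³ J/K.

T = 27 °C + 273.15 = 300.15 K
P_n = kTB = 1.38×10⁻²³ × 300.15 × 4.40×10⁴ = 1.82×10⁻¹⁶ W
In dBm: 10 log₁₀(1.82×10⁻¹⁶ / 10⁻³) = −127.4 dBm

−127.4 dBm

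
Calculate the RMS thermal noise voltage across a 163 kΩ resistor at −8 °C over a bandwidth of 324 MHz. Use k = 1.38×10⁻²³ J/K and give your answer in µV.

879 µV

T = −8 °C + 273.15 = 265.15 K
V_n = √(4kTRB)
4kTRB = 4 × 1.38×10⁻²³ × 265.15 × 1.63×10⁵ × 3.24×10⁸ = 7.73×10⁻⁷ V²
V_n = √(7.73×10⁻⁷) = 8.79×10⁻⁴ V = 879 µV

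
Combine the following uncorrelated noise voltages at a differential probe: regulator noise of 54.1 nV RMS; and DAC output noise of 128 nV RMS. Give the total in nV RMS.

139 nV

Uncorrelated sources add in power (mean-square): V_tot = √(ΣV_i²)
V_tot = √[(5.41×10⁻⁸)² + (1.28×10⁻⁷)²] = 1.39×10⁻⁷ V = 139 nV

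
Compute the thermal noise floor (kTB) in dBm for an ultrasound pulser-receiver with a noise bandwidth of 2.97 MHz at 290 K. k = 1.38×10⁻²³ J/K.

P_n = kTB = 1.38×10⁻²³ × 290 × 2.97×10⁶ = 1.19×10⁻¹⁴ W
In dBm: 10 log₁₀(1.19×10⁻¹⁴ / 10⁻³) = −109.2 dBm

−109.2 dBm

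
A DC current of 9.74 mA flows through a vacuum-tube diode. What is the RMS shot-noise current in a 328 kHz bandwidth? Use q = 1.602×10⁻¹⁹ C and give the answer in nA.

32.0 nA

I_n = √(2qI·B)
2qI·B = 2 × 1.602×10⁻¹⁹ × 9.74×10⁻³ × 3.28×10⁵ = 1.02×10⁻¹⁵ A²
I_n = √(1.02×10⁻¹⁵) = 3.20×10⁻⁸ A = 32.0 nA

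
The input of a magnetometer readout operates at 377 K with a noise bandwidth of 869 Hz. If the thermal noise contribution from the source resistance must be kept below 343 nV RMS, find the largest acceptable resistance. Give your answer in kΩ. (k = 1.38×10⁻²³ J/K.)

6.51 kΩ

Johnson–Nyquist: V_n = √(4kTRB) ⇒ R = V_n² / (4kTB)
4kTB = 4 × 1.38×10⁻²³ × 377 × 8.69×10² = 1.81×10⁻¹⁷
R = (3.43×10⁻⁷)² / 1.81×10⁻¹⁷ = 6.51×10³ Ω = 6.51 kΩ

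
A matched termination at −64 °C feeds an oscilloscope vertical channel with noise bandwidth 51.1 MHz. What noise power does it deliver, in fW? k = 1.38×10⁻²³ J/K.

147 fW

T = −64 °C + 273.15 = 209.15 K
P_n = kTB = 1.38×10⁻²³ × 209.15 × 5.11×10⁷ = 1.47×10⁻¹³ W = 147 fW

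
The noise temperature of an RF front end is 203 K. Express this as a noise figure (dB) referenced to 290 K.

F = 1 + T_e/T₀ = 1 + 203/290 = 1.7
NF = 10 log₁₀(1.7) = 2.30 dB

2.30 dB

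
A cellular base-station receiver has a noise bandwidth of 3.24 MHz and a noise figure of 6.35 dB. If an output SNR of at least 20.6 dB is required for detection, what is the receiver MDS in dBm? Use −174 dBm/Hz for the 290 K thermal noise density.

Sensitivity = −174 + 10 log₁₀(B) + NF + SNR_min
= −174 + 65.11 + 6.35 + 20.6
= −81.94 dBm → −81.9 dBm

−81.9 dBm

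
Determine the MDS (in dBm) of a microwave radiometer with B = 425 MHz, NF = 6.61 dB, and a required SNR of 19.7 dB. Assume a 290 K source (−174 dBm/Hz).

Sensitivity = −174 + 10 log₁₀(B) + NF + SNR_min
= −174 + 86.28 + 6.61 + 19.7
= −61.41 dBm → −61.4 dBm

−61.4 dBm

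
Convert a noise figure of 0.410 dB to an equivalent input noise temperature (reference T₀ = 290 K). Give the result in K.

F = 10^(0.410/10) = 1.09901
T_e = (F − 1)·T₀ = (1.09901 − 1) × 290 = 28.7 K

28.7 K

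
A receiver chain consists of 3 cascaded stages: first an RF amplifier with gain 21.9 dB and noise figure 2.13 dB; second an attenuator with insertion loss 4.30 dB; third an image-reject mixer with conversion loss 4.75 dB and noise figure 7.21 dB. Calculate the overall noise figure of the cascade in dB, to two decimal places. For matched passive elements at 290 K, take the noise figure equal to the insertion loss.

2.35 dB

Convert to linear (a loss of L dB is a gain of −L dB): F_i = 10^(NF_i/10), G_i = 10^(G_i,dB/10)
  Stage 1: F_1 = 10^(2.13/10) = 1.633, G_1 = 10^(21.9/10) = 154.9
  Stage 2: F_2 = 10^(4.30/10) = 2.692, G_2 = 10^(−4.30/10) = 0.3715
  Stage 3: F_3 = 10^(7.21/10) = 5.260, G_3 = 10^(−4.75/10) = 0.3350
Friis cascade:
  F = 1.633 + (2.692 − 1)/154.9 + (5.260 − 1)/57.54 = 1.718
NF = 10 log₁₀(1.718) = 2.35 dB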